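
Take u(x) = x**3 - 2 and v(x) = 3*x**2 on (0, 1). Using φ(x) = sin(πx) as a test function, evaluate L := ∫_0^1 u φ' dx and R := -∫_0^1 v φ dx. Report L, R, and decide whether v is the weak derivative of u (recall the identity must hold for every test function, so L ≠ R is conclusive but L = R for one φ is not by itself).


LHS = -3/π + 12/π^3, RHS = -3/π + 12/π^3. Yes, v = u' weakly.

u(x) = x**3 - 2, classical derivative u'(x) = 3*x**2.
φ(x) = sin(πx), so φ'(x) = π*cos(π*x).
Note φ(0) = φ(1) = 0, so the boundary term u·φ vanishes.
LHS = ∫_0^1 u(x) φ'(x) dx = ∫_0^1 (π*x^3*cos(π*x) - 2*π*cos(π*x)) dx. Term by term:
  ∫_0^1 -2*π*cos(π*x) dx = 0;  ∫_0^1 π*x^3*cos(π*x) dx = -3/π + 12/π^3.
Sum: 0 + -3/π + 12/π^3 = -3/π + 12/π^3.
So LHS = -3/π + 12/π^3.
∫_0^1 v(x) φ(x) dx = ∫_0^1 (3*x^2*sin(π*x)) dx. Term by term:
  ∫_0^1 3*x^2*sin(π*x) dx = -12/π^3 + 3/π.
So RHS = -∫_0^1 v(x) φ(x) dx = -3/π + 12/π^3.
LHS = RHS, so the identity holds for this test φ.
Moreover u is smooth here and v(x) = u'(x) = 3*x**2 pointwise, so the identity holds for every test function. Hence v is the weak derivative of u.


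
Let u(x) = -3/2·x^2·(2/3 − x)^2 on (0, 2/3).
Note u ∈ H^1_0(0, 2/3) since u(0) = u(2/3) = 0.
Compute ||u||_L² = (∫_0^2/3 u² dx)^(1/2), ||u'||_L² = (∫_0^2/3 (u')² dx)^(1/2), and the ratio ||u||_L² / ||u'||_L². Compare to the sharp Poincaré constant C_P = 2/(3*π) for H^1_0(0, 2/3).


||u||_L² / ||u'||_L² = sqrt(3)/9 < C_P = 2/(3*π).

u(x) = -3/2·x^2·(2/3 − x)^2, so u'(x) = 2*x*(-9*x^2 + 9*x - 2)/3.
u(x) = -3/2·x^2·(2/3 − x)^2 vanishes at x = 0 and x = 2/3, so u ∈ H^1_0(0, 2/3). Differentiate via the product rule and integrate the resulting polynomials term by term.
  ∫_0^2/3 u² dx = ∫_0^2/3 (9*x^8/4 - 6*x^7 + 6*x^6 - 8*x^5/3 + 4*x^4/9) dx. Term by term:
    ∫_0^2/3 9*x^8/4 dx = 128/19683;  ∫_0^2/3 -6*x^7 dx = -64/2187;  ∫_0^2/3 6*x^6 dx = 256/5103;
    ∫_0^2/3 -8*x^5/3 dx = -256/6561;  ∫_0^2/3 4*x^4/9 dx = 128/10935.
  Sum: 128/19683 − 64/2187 + 256/5103 − 256/6561 + 128/10935 = 64/688905.
  ∫_0^2/3 (u')² dx = ∫_0^2/3 (36*x^6 - 72*x^5 + 52*x^4 - 16*x^3 + 16*x^2/9) dx. Term by term:
    ∫_0^2/3 36*x^6 dx = 512/1701;  ∫_0^2/3 -72*x^5 dx = -256/243;  ∫_0^2/3 52*x^4 dx = 1664/1215;
    ∫_0^2/3 -16*x^3 dx = -64/81;  ∫_0^2/3 16*x^2/9 dx = 128/729.
  Sum: 512/1701 − 256/243 + 1664/1215 − 64/81 + 128/729 = 64/25515.
∫_0^2/3 u² dx = 64/688905, so ||u||_L² = 8*sqrt(105)/8505.
∫_0^2/3 (u')² dx = 64/25515, so ||u'||_L² = 8*sqrt(35)/945.
Ratio ||u||_L² / ||u'||_L² = sqrt(3)/9.
Sharp Poincaré constant on H^1_0(0, 2/3) is C_P = L/π = 2/(3*π), achieved by sin(3*π/2·x).
A polynomial bump cannot attain the sharp Poincaré constant (only the first sine eigenfunction does), so the ratio is strictly less than C_P, consistent with ||u||_L² ≤ C_P ||u'||_L².


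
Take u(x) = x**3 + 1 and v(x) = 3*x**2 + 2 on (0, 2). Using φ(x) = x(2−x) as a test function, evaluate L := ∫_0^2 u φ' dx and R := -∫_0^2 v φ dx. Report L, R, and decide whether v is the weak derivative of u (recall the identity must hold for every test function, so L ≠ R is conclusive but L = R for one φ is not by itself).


LHS = -24/5, RHS = -112/15. No, v is not the weak derivative of u.

u(x) = x**3 + 1, classical derivative u'(x) = 3*x**2.
φ(x) = x(2−x), so φ'(x) = 2 - 2*x.
Note φ(0) = φ(2) = 0, so the boundary term u·φ vanishes.
LHS = ∫_0^2 u(x) φ'(x) dx = ∫_0^2 (-2*x^4 + 2*x^3 - 2*x + 2) dx. Term by term:
  ∫_0^2 -2*x^4 dx = -64/5;  ∫_0^2 2*x^3 dx = 8;  ∫_0^2 -2*x dx = -4;
  ∫_0^2 2 dx = 4.
Sum: -64/5 + 8 − 4 + 4 = -24/5.
So LHS = -24/5.
∫_0^2 v(x) φ(x) dx = ∫_0^2 (-3*x^4 + 6*x^3 - 2*x^2 + 4*x) dx. Term by term:
  ∫_0^2 -3*x^4 dx = -96/5;  ∫_0^2 6*x^3 dx = 24;  ∫_0^2 -2*x^2 dx = -16/3;
  ∫_0^2 4*x dx = 8.
Sum: -96/5 + 24 − 16/3 + 8 = 112/15.
So RHS = -∫_0^2 v(x) φ(x) dx = -112/15.
LHS − RHS = 8/3 ≠ 0, so the identity fails.
(For a valid weak derivative the identity must hold for EVERY test function, in particular this one. The failure shows v is NOT the weak derivative of u.)
Correct weak derivative would be u'(x) = 3*x**2.


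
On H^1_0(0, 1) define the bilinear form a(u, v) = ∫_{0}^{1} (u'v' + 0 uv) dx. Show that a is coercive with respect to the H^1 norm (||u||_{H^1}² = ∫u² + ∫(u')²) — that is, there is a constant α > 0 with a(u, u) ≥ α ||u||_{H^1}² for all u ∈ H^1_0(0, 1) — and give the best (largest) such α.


α = π^2/(1 + π^2)

Coercivity of a(·,·) on H^1_0(0, 1) means a(u, u) ≥ α ||u||_{H^1}² for every u ∈ H^1_0.
The interval has length L = 1, and Poincaré/coercivity depend only on L. Here a(u, u) = ∫(u')² + (0)·∫u².
Here c = 0, so a(u,u) = ∫(u')² alone. The condition a(u,u) ≥ α||u||_{H^1}² reads (1−α)∫(u')² ≥ (α−c)∫u². Any admissible α is ≤ 1 (rapidly oscillating u have ∫u²/∫(u')² → 0), and α = 1 would force 0 ≥ (1−c)∫u², impossible since c < 1; so 1−α > 0. By the sharp Poincaré inequality on H^1_0 of an interval of length L, ∫(u')² ≥ (π/L)²∫u² with equality for the first sine mode sin(π(x−x₀)/L) (x₀ the left endpoint), so the inequality holds for all u iff (1−α)(π/L)² ≥ α − c, i.e. α ≤ ((π/L)² + c)/((π/L)² + 1) = (1 + c(L/π)²)/(1 + (L/π)²). (Direct route, valid since c ≤ 0: Poincaré gives c∫u² ≥ c(L/π)²∫(u')², so a(u,u) ≥ (1 + c(L/π)²)∫(u')², while ||u||_{H^1}² ≤ (1 + (L/π)²)∫(u')²; dividing yields the same α.) With (π/L)² = π^2 and c = 0, the largest admissible constant is α = ((π/L)² + c)/((π/L)² + 1).
Simplifying, α = π^2/(1 + π^2).


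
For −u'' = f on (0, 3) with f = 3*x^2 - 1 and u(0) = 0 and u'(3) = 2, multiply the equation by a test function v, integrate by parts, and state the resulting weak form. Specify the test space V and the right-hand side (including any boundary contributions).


V = {v ∈ H^1(0, 3) : v(0) = 0} (test functions vanish at x = 0 where u is specified); weak form: ∫_0^3 u'v' dx = ∫_0^3 (3*x^2 - 1) v dx + 2·v(3) for all v ∈ V.

Multiply both sides by a test function v and integrate from 0 to 3:
  ∫_0^3 −u''(x) v(x) dx = ∫_0^3 f(x) v(x) dx.
Integrate the LHS by parts once:
  ∫_0^3 −u'' v dx = −[u'(x) v(x)]_0^3 + ∫_0^3 u'(x) v'(x) dx.
Thus ∫_0^3 u'(x) v'(x) dx = ∫_0^3 f(x) v(x) dx + [u'(x) v(x)]_0^3.
Choose V so that boundary terms are either known or forced to vanish.
Mixed BC: u(0) = 0 (Dirichlet) and u'(3) = 2 (Neumann). Define V = {v ∈ H^1(0, 3) : v(0) = 0}. Then [u' v]_0^3 = u'(3)·v(3) − u'(0)·0 = 2·v(3).
Weak formulation: find u (satisfying any essential BC) such that ∫_0^3 u'(x) v'(x) dx = ∫_0^3 f v dx + 2·v(3) for all v ∈ V (Dirichlet at 0 absorbed into V; Neumann datum at x = 3 contributes the boundary term).
Substituting f(x) = 3*x^2 - 1, the right-hand side is ∫_0^3 (3*x^2 - 1) v dx + 2·v(3).


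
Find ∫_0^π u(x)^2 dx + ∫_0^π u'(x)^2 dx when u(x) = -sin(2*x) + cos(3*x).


||u||_{H^1(0,π)}^2 = 16 + 15*π/2

u'(x) = -3*sin(3*x) - 2*cos(2*x).
Expand u² and (u')² and integrate term by term on (0, π), using: for integers n ≥ 1, ∫_0^π sin²(nx) dx = ∫_0^π cos²(nx) dx = π/2; for n ≠ n', ∫_0^π sin(nx)sin(n'x) dx = ∫_0^π cos(nx)cos(n'x) dx = 0; and by product-to-sum, ∫_0^π sin(nx)cos(n'x) dx = ½∫_0^π [sin((n+n')x) + sin((n−n')x)] dx, which is 0 when n+n' is even and 2n/(n²−n'²) when n+n' is odd (it need not vanish on (0, π)).
  u² squared terms: (-1)²·∫sin(2x)² dx = 1·π/2 = π/2;  (1)²·∫cos(3x)² dx = 1·π/2 = π/2.
  u² cross terms: 2·(-1)·(1)·∫sin(2x)·cos(3x) dx = -2·(-4/5) = 8/5.
  So ∫_0^π u² dx = π/2 + π/2 + 8/5 = 8/5 + π.
  (u')² squared terms: (-3)²·∫sin(3x)² dx = 9·π/2 = 9*π/2;  (-2)²·∫cos(2x)² dx = 4·π/2 = 2*π.
  (u')² cross terms: 2·(-3)·(-2)·∫sin(3x)·cos(2x) dx = 12·(6/5) = 72/5.
  So ∫_0^π (u')² dx = 9*π/2 + 2*π + 72/5 = 72/5 + 13*π/2.
||u||_{H^1}^2 = (8/5 + π) + (72/5 + 13*π/2) = 16 + 15*π/2.


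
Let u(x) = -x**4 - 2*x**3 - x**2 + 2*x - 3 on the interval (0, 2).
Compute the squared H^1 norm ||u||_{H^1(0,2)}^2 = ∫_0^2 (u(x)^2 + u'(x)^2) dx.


||u||_{H^1}^2 = 456406/315

The H^1 norm (squared) on an interval (0, L) is
  ||u||_{H^1}^2 = ∫_0^L u(x)^2 dx + ∫_0^L u'(x)^2 dx.
Compute u'(x) = -4*x**3 - 6*x**2 - 2*x + 2.
Then u(x)^2 = x**8 + 4*x**7 + 6*x**6 - x**4 + 8*x**3 + 10*x**2 - 12*x + 9 and u'(x)^2 = 16*x**6 + 48*x**5 + 52*x**4 + 8*x**3 - 20*x**2 - 8*x + 4.
Integrate each monomial from 0 to 2 using ∫_0^2 c·x^n dx = c·2^(n+1)/(n+1):
  ∫_0^2 u(x)^2 dx = ∫_0^2 (x^8 + 4*x^7 + 6*x^6 - x^4 + 8*x^3 + 10*x^2 - 12*x + 9) dx. Term by term:
    ∫_0^2 x^8 dx = 512/9;  ∫_0^2 4*x^7 dx = 128;  ∫_0^2 6*x^6 dx = 768/7;
    ∫_0^2 -x^4 dx = -32/5;  ∫_0^2 8*x^3 dx = 32;  ∫_0^2 10*x^2 dx = 80/3;
    ∫_0^2 -12*x dx = -24;  ∫_0^2 9 dx = 18.
  Sum: 512/9 + 128 + 768/7 − 32/5 + 32 + 80/3 − 24 + 18 = 107374/315.
  ∫_0^2 u'(x)^2 dx = ∫_0^2 (16*x^6 + 48*x^5 + 52*x^4 + 8*x^3 - 20*x^2 - 8*x + 4) dx. Term by term:
    ∫_0^2 16*x^6 dx = 2048/7;  ∫_0^2 48*x^5 dx = 512;  ∫_0^2 52*x^4 dx = 1664/5;
    ∫_0^2 8*x^3 dx = 32;  ∫_0^2 -20*x^2 dx = -160/3;  ∫_0^2 -8*x dx = -16;
    ∫_0^2 4 dx = 8.
  Sum: 2048/7 + 512 + 1664/5 + 32 − 160/3 − 16 + 8 = 116344/105.
Adding: ||u||_{H^1}^2 = 107374/315 + 116344/105 = 456406/315.


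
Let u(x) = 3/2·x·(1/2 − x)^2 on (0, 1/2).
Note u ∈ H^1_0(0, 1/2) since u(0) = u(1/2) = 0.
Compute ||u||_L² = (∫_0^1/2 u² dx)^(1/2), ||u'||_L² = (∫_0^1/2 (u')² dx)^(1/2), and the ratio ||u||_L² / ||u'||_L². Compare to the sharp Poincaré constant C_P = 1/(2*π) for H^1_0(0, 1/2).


||u||_L² / ||u'||_L² = sqrt(14)/28 < C_P = 1/(2*π).

u(x) = 3/2·x·(1/2 − x)^2, so u'(x) = 9*x^2/2 - 3*x + 3/8.
u(x) = 3/2·x·(1/2 − x)^2 vanishes at x = 0 and x = 1/2, so u ∈ H^1_0(0, 1/2). Differentiate via the product rule and integrate the resulting polynomials term by term.
  ∫_0^1/2 u² dx = ∫_0^1/2 (9*x^6/4 - 9*x^5/2 + 27*x^4/8 - 9*x^3/8 + 9*x^2/64) dx. Term by term:
    ∫_0^1/2 9*x^6/4 dx = 9/3584;  ∫_0^1/2 -9*x^5/2 dx = -3/256;  ∫_0^1/2 27*x^4/8 dx = 27/1280;
    ∫_0^1/2 -9*x^3/8 dx = -9/512;  ∫_0^1/2 9*x^2/64 dx = 3/512.
  Sum: 9/3584 − 3/256 + 27/1280 − 9/512 + 3/512 = 3/17920.
  ∫_0^1/2 (u')² dx = ∫_0^1/2 (81*x^4/4 - 27*x^3 + 99*x^2/8 - 9*x/4 + 9/64) dx. Term by term:
    ∫_0^1/2 81*x^4/4 dx = 81/640;  ∫_0^1/2 -27*x^3 dx = -27/64;  ∫_0^1/2 99*x^2/8 dx = 33/64;
    ∫_0^1/2 -9*x/4 dx = -9/32;  ∫_0^1/2 9/64 dx = 9/128.
  Sum: 81/640 − 27/64 + 33/64 − 9/32 + 9/128 = 3/320.
∫_0^1/2 u² dx = 3/17920, so ||u||_L² = sqrt(210)/1120.
∫_0^1/2 (u')² dx = 3/320, so ||u'||_L² = sqrt(15)/40.
Ratio ||u||_L² / ||u'||_L² = sqrt(14)/28.
Sharp Poincaré constant on H^1_0(0, 1/2) is C_P = L/π = 1/(2*π), achieved by sin(2*π·x).
A polynomial bump cannot attain the sharp Poincaré constant (only the first sine eigenfunction does), so the ratio is strictly less than C_P, consistent with ||u||_L² ≤ C_P ||u'||_L².


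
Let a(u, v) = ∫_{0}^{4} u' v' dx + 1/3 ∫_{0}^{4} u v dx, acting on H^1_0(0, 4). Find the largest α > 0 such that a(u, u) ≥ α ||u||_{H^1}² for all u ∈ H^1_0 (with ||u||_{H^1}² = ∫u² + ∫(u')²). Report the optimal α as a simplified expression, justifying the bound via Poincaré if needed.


α = (16/3 + π^2)/(π^2 + 16)

Coercivity of a(·,·) on H^1_0(0, 4) means a(u, u) ≥ α ||u||_{H^1}² for every u ∈ H^1_0.
The interval has length L = 4, and Poincaré/coercivity depend only on L. Here a(u, u) = ∫(u')² + (1/3)·∫u².
Here 0 < c = 1/3 < 1. The condition a(u,u) ≥ α||u||_{H^1}² reads (1−α)∫(u')² ≥ (α−c)∫u². Any admissible α is ≤ 1 (rapidly oscillating u have ∫u²/∫(u')² → 0), and α = 1 would force 0 ≥ (1−c)∫u², impossible since c < 1; so 1−α > 0. By the sharp Poincaré inequality on H^1_0 of an interval of length L, ∫(u')² ≥ (π/L)²∫u² with equality for the first sine mode sin(π(x−x₀)/L) (x₀ the left endpoint), so the inequality holds for all u iff (1−α)(π/L)² ≥ α − c, i.e. α ≤ ((π/L)² + c)/((π/L)² + 1) = (1 + c(L/π)²)/(1 + (L/π)²). With (π/L)² = π^2/16 and c = 1/3, the largest admissible constant is α = ((π/L)² + c)/((π/L)² + 1).
Simplifying, α = (16/3 + π^2)/(π^2 + 16).


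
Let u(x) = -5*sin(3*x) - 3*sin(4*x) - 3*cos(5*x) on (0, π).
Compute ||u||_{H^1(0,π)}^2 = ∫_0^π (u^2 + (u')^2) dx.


||u||_{H^1(0,π)}^2 = -416 + 637*π/2

u'(x) = 15*sin(5*x) - 15*cos(3*x) - 12*cos(4*x).
Expand u² and (u')² and integrate term by term on (0, π), using: for integers n ≥ 1, ∫_0^π sin²(nx) dx = ∫_0^π cos²(nx) dx = π/2; for n ≠ n', ∫_0^π sin(nx)sin(n'x) dx = ∫_0^π cos(nx)cos(n'x) dx = 0; and by product-to-sum, ∫_0^π sin(nx)cos(n'x) dx = ½∫_0^π [sin((n+n')x) + sin((n−n')x)] dx, which is 0 when n+n' is even and 2n/(n²−n'²) when n+n' is odd (it need not vanish on (0, π)).
  u² squared terms: (-5)²·∫sin(3x)² dx = 25·π/2 = 25*π/2;  (-3)²·∫cos(5x)² dx = 9·π/2 = 9*π/2;  (-3)²·∫sin(4x)² dx = 9·π/2 = 9*π/2.
  u² cross terms: 2·(-5)·(-3)·∫sin(3x)·cos(5x) dx = 30·(0) = 0;  2·(-5)·(-3)·∫sin(3x)·sin(4x) dx = 30·(0) = 0;  2·(-3)·(-3)·∫cos(5x)·sin(4x) dx = 18·(-8/9) = -16.
  So ∫_0^π u² dx = 25*π/2 + 9*π/2 + 9*π/2 + 0 + 0 − 16 = -16 + 43*π/2.
  (u')² squared terms: (-15)²·∫cos(3x)² dx = 225·π/2 = 225*π/2;  (-12)²·∫cos(4x)² dx = 144·π/2 = 72*π;  (15)²·∫sin(5x)² dx = 225·π/2 = 225*π/2.
  (u')² cross terms: 2·(-15)·(-12)·∫cos(3x)·cos(4x) dx = 360·(0) = 0;  2·(-15)·(15)·∫cos(3x)·sin(5x) dx = -450·(0) = 0;  2·(-12)·(15)·∫cos(4x)·sin(5x) dx = -360·(10/9) = -400.
  So ∫_0^π (u')² dx = 225*π/2 + 72*π + 225*π/2 + 0 + 0 − 400 = -400 + 297*π.
||u||_{H^1}^2 = (-16 + 43*π/2) + (-400 + 297*π) = -416 + 637*π/2.


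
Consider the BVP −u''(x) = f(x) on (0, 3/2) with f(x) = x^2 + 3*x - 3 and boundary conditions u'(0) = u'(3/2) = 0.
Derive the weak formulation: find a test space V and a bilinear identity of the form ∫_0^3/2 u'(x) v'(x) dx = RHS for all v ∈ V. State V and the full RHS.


V = H^1(0, 3/2) (no boundary constraint on v; u is determined up to an additive constant); weak form: ∫_0^3/2 u'v' dx = ∫_0^3/2 (x^2 + 3*x - 3) v dx for all v ∈ V.

Multiply both sides by a test function v and integrate from 0 to 3/2:
  ∫_0^3/2 −u''(x) v(x) dx = ∫_0^3/2 f(x) v(x) dx.
Integrate the LHS by parts once:
  ∫_0^3/2 −u'' v dx = −[u'(x) v(x)]_0^3/2 + ∫_0^3/2 u'(x) v'(x) dx.
Thus ∫_0^3/2 u'(x) v'(x) dx = ∫_0^3/2 f(x) v(x) dx + [u'(x) v(x)]_0^3/2.
Choose V so that boundary terms are either known or forced to vanish.
u has homogeneous Neumann: u'(0) = u'(3/2) = 0. So [u' v]_0^3/2 = 0·v(3/2) − 0·v(0) = 0 for any v; take V = H^1(0, 3/2).
Weak formulation: find u (satisfying any essential BC) such that ∫_0^3/2 u'(x) v'(x) dx = ∫_0^3/2 f v dx for all v ∈ V (homogeneous Neumann, so boundary terms vanish).
Substituting f(x) = x^2 + 3*x - 3, the right-hand side is ∫_0^3/2 (x^2 + 3*x - 3) v dx.
Compatibility check (pure Neumann): taking v ≡ 1 ∈ V gives 0 = ∫_0^3/2 f dx + (0) − (0), i.e. ∫_0^3/2 f dx must equal u'(0) − u'(3/2) = 0. Indeed ∫_0^3/2 (x^2 + 3*x - 3) dx = 0, so the data are compatible. The solution is then unique only up to an additive constant (fix it e.g. by requiring ∫_0^3/2 u dx = 0).


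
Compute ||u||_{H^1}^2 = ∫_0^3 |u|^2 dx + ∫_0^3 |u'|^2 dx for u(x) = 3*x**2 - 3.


||u||_{H^1}^2 = 3132/5

The H^1 norm (squared) on an interval (0, L) is
  ||u||_{H^1}^2 = ∫_0^L u(x)^2 dx + ∫_0^L u'(x)^2 dx.
Compute u'(x) = 6*x.
Then u(x)^2 = 9*x**4 - 18*x**2 + 9 and u'(x)^2 = 36*x**2.
Integrate each monomial from 0 to 3 using ∫_0^3 c·x^n dx = c·3^(n+1)/(n+1):
  ∫_0^3 u(x)^2 dx = ∫_0^3 (9*x^4 - 18*x^2 + 9) dx. Term by term:
    ∫_0^3 9*x^4 dx = 2187/5;  ∫_0^3 -18*x^2 dx = -162;  ∫_0^3 9 dx = 27.
  Sum: 2187/5 − 162 + 27 = 1512/5.
  ∫_0^3 u'(x)^2 dx = ∫_0^3 (36*x^2) dx. Term by term:
    ∫_0^3 36*x^2 dx = 324.
Adding: ||u||_{H^1}^2 = 1512/5 + 324 = 3132/5.


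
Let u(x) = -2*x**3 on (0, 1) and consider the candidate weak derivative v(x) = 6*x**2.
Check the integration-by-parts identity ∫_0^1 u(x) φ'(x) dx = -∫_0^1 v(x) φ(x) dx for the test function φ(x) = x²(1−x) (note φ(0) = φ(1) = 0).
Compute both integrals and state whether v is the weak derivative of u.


LHS = 1/5, RHS = -1/5. No, v is not the weak derivative of u.

u(x) = -2*x**3, classical derivative u'(x) = -6*x**2.
φ(x) = x²(1−x), so φ'(x) = x*(2 - 3*x).
Note φ(0) = φ(1) = 0, so the boundary term u·φ vanishes.
LHS = ∫_0^1 u(x) φ'(x) dx = ∫_0^1 (6*x^5 - 4*x^4) dx. Term by term:
  ∫_0^1 6*x^5 dx = 1;  ∫_0^1 -4*x^4 dx = -4/5.
Sum: 1 − 4/5 = 1/5.
So LHS = 1/5.
∫_0^1 v(x) φ(x) dx = ∫_0^1 (-6*x^5 + 6*x^4) dx. Term by term:
  ∫_0^1 -6*x^5 dx = -1;  ∫_0^1 6*x^4 dx = 6/5.
Sum: -1 + 6/5 = 1/5.
So RHS = -∫_0^1 v(x) φ(x) dx = -1/5.
LHS − RHS = 2/5 ≠ 0, so the identity fails.
(For a valid weak derivative the identity must hold for EVERY test function, in particular this one. The failure shows v is NOT the weak derivative of u.)
Correct weak derivative would be u'(x) = -6*x**2.


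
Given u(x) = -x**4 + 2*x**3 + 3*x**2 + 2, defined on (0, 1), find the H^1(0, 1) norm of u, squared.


||u||_{H^1}^2 = 3079/90

The H^1 norm (squared) on an interval (0, L) is
  ||u||_{H^1}^2 = ∫_0^L u(x)^2 dx + ∫_0^L u'(x)^2 dx.
Compute u'(x) = -4*x**3 + 6*x**2 + 6*x.
Then u(x)^2 = x**8 - 4*x**7 - 2*x**6 + 12*x**5 + 5*x**4 + 8*x**3 + 12*x**2 + 4 and u'(x)^2 = 16*x**6 - 48*x**5 - 12*x**4 + 72*x**3 + 36*x**2.
Integrate each monomial from 0 to 1 using ∫_0^1 c·x^n dx = c·1^(n+1)/(n+1):
  ∫_0^1 u(x)^2 dx = ∫_0^1 (x^8 - 4*x^7 - 2*x^6 + 12*x^5 + 5*x^4 + 8*x^3 + 12*x^2 + 4) dx. Term by term:
    ∫_0^1 x^8 dx = 1/9;  ∫_0^1 -4*x^7 dx = -1/2;  ∫_0^1 -2*x^6 dx = -2/7;
    ∫_0^1 12*x^5 dx = 2;  ∫_0^1 5*x^4 dx = 1;  ∫_0^1 8*x^3 dx = 2;
    ∫_0^1 12*x^2 dx = 4;  ∫_0^1 4 dx = 4.
  Sum: 1/9 − 1/2 − 2/7 + 2 + 1 + 2 + 4 + 4 = 1553/126.
  ∫_0^1 u'(x)^2 dx = ∫_0^1 (16*x^6 - 48*x^5 - 12*x^4 + 72*x^3 + 36*x^2) dx. Term by term:
    ∫_0^1 16*x^6 dx = 16/7;  ∫_0^1 -48*x^5 dx = -8;  ∫_0^1 -12*x^4 dx = -12/5;
    ∫_0^1 72*x^3 dx = 18;  ∫_0^1 36*x^2 dx = 12.
  Sum: 16/7 − 8 − 12/5 + 18 + 12 = 766/35.
Adding: ||u||_{H^1}^2 = 1553/126 + 766/35 = 3079/90.


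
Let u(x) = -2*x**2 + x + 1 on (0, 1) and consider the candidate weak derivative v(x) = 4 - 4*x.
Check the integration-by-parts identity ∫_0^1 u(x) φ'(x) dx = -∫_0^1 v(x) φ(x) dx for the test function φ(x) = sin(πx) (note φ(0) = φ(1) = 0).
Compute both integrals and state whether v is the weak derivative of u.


LHS = 2/π, RHS = -4/π. No, v is not the weak derivative of u.

u(x) = -2*x**2 + x + 1, classical derivative u'(x) = 1 - 4*x.
φ(x) = sin(πx), so φ'(x) = π*cos(π*x).
Note φ(0) = φ(1) = 0, so the boundary term u·φ vanishes.
LHS = ∫_0^1 u(x) φ'(x) dx = ∫_0^1 (-2*π*x^2*cos(π*x) + π*x*cos(π*x) + π*cos(π*x)) dx. Term by term:
  ∫_0^1 π*cos(π*x) dx = 0;  ∫_0^1 π*x*cos(π*x) dx = -2/π;  ∫_0^1 -2*π*x^2*cos(π*x) dx = 4/π.
Sum: 0 − 2/π + 4/π = 2/π.
So LHS = 2/π.
∫_0^1 v(x) φ(x) dx = ∫_0^1 (-4*x*sin(π*x) + 4*sin(π*x)) dx. Term by term:
  ∫_0^1 4*sin(π*x) dx = 8/π;  ∫_0^1 -4*x*sin(π*x) dx = -4/π.
Sum: 8/π − 4/π = 4/π.
So RHS = -∫_0^1 v(x) φ(x) dx = -4/π.
LHS − RHS = 6/π ≠ 0, so the identity fails.
(For a valid weak derivative the identity must hold for EVERY test function, in particular this one. The failure shows v is NOT the weak derivative of u.)
Correct weak derivative would be u'(x) = 1 - 4*x.


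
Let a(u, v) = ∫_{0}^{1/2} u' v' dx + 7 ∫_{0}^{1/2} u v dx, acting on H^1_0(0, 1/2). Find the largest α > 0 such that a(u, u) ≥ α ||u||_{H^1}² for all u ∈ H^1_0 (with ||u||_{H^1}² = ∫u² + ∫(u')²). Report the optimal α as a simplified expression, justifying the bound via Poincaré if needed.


α = 1

Coercivity of a(·,·) on H^1_0(0, 1/2) means a(u, u) ≥ α ||u||_{H^1}² for every u ∈ H^1_0.
The interval has length L = 1/2, and Poincaré/coercivity depend only on L. Here a(u, u) = ∫(u')² + (7)·∫u².
Here c = 7 ≥ 1, so a(u,u) = ∫(u')² + c∫u² ≥ ∫(u')² + ∫u² = ||u||_{H^1}², i.e. α = 1 works. No larger α is possible: a(u,u) ≥ α||u||_{H^1}² means (1−α)∫(u')² ≥ (α−c)∫u², and for the modes u_n = sin(nπ(x−x₀)/L) (x₀ the left endpoint) one has ∫u_n²/∫(u_n')² = (L/(nπ))² → 0, so a(u_n,u_n)/||u_n||_{H^1}² → 1. Hence the optimal constant is α = 1.
Therefore α = 1.


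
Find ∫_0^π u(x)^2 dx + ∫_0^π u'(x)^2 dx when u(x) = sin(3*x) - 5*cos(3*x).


||u||_{H^1(0,π)}^2 = 130*π

u'(x) = 15*sin(3*x) + 3*cos(3*x).
Expand u² and (u')² and integrate term by term on (0, π), using: for integers n ≥ 1, ∫_0^π sin²(nx) dx = ∫_0^π cos²(nx) dx = π/2; for n ≠ n', ∫_0^π sin(nx)sin(n'x) dx = ∫_0^π cos(nx)cos(n'x) dx = 0; and by product-to-sum, ∫_0^π sin(nx)cos(n'x) dx = ½∫_0^π [sin((n+n')x) + sin((n−n')x)] dx, which is 0 when n+n' is even and 2n/(n²−n'²) when n+n' is odd (it need not vanish on (0, π)).
  u² squared terms: (-5)²·∫cos(3x)² dx = 25·π/2 = 25*π/2;  (1)²·∫sin(3x)² dx = 1·π/2 = π/2.
  u² cross terms: 2·(-5)·(1)·∫cos(3x)·sin(3x) dx = -10·(0) = 0.
  So ∫_0^π u² dx = 25*π/2 + π/2 + 0 = 13*π.
  (u')² squared terms: (3)²·∫cos(3x)² dx = 9·π/2 = 9*π/2;  (15)²·∫sin(3x)² dx = 225·π/2 = 225*π/2.
  (u')² cross terms: 2·(3)·(15)·∫cos(3x)·sin(3x) dx = 90·(0) = 0.
  So ∫_0^π (u')² dx = 9*π/2 + 225*π/2 + 0 = 117*π.
||u||_{H^1}^2 = (13*π) + (117*π) = 130*π.


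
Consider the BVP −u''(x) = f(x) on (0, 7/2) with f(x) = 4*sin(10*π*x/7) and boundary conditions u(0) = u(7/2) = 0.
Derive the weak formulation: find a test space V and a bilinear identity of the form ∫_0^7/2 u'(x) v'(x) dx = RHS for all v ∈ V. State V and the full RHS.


V = H^1_0(0, 7/2) (so v(0) = v(7/2) = 0); weak form: ∫_0^7/2 u'v' dx = ∫_0^7/2 (4*sin(10*π*x/7)) v dx for all v ∈ V.

Multiply both sides by a test function v and integrate from 0 to 7/2:
  ∫_0^7/2 −u''(x) v(x) dx = ∫_0^7/2 f(x) v(x) dx.
Integrate the LHS by parts once:
  ∫_0^7/2 −u'' v dx = −[u'(x) v(x)]_0^7/2 + ∫_0^7/2 u'(x) v'(x) dx.
Thus ∫_0^7/2 u'(x) v'(x) dx = ∫_0^7/2 f(x) v(x) dx + [u'(x) v(x)]_0^7/2.
Choose V so that boundary terms are either known or forced to vanish.
u is Dirichlet: u(0) = u(7/2) = 0. Let V = H^1_0(0, 7/2); then v(0) = v(7/2) = 0, and [u' v]_0^7/2 = 0.
Weak formulation: find u (satisfying any essential BC) such that ∫_0^7/2 u'(x) v'(x) dx = ∫_0^7/2 f v dx for all v ∈ V.
Substituting f(x) = 4*sin(10*π*x/7), the right-hand side is ∫_0^7/2 (4*sin(10*π*x/7)) v dx.


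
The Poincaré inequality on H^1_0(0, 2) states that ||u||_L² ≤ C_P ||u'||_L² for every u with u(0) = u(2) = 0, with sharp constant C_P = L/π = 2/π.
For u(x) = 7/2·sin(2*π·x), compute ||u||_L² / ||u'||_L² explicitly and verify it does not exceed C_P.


||u||_L² / ||u'||_L² = 1/(2*π) < C_P = 2/π.

u(x) = 7/2·sin(2*π·x), so u'(x) = 7*π*cos(2*π*x).
Writing u(x) = A·sin(kπx/L) with A = 7/2 and k = 4, use ∫_0^L sin²(kπx/L) dx = L/2 and ∫_0^L cos²(kπx/L) dx = L/2.
u² = 49/4·sin²(2*π·x) and (u')² = 49*π^2·cos²(2*π·x), and each of sin², cos² integrates to L/2 = 1 over (0, 2).
∫_0^2 u² dx = 49/4, so ||u||_L² = 7/2.
∫_0^2 (u')² dx = 49*π^2, so ||u'||_L² = 7*π.
Ratio ||u||_L² / ||u'||_L² = 1/(2*π).
Sharp Poincaré constant on H^1_0(0, 2) is C_P = L/π = 2/π, achieved by sin(π/2·x).
This is the k = 4 harmonic; the ratio L/(kπ) is strictly less than C_P = L/π, consistent with the sharp inequality ||u||_L² ≤ C_P ||u'||_L².


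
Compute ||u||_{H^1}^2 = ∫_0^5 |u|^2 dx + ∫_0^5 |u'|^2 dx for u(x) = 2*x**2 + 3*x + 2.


||u||_{H^1}^2 = 6265

The H^1 norm (squared) on an interval (0, L) is
  ||u||_{H^1}^2 = ∫_0^L u(x)^2 dx + ∫_0^L u'(x)^2 dx.
Compute u'(x) = 4*x + 3.
Then u(x)^2 = 4*x**4 + 12*x**3 + 17*x**2 + 12*x + 4 and u'(x)^2 = 16*x**2 + 24*x + 9.
Integrate each monomial from 0 to 5 using ∫_0^5 c·x^n dx = c·5^(n+1)/(n+1):
  ∫_0^5 u(x)^2 dx = ∫_0^5 (4*x^4 + 12*x^3 + 17*x^2 + 12*x + 4) dx. Term by term:
    ∫_0^5 4*x^4 dx = 2500;  ∫_0^5 12*x^3 dx = 1875;  ∫_0^5 17*x^2 dx = 2125/3;
    ∫_0^5 12*x dx = 150;  ∫_0^5 4 dx = 20.
  Sum: 2500 + 1875 + 2125/3 + 150 + 20 = 15760/3.
  ∫_0^5 u'(x)^2 dx = ∫_0^5 (16*x^2 + 24*x + 9) dx. Term by term:
    ∫_0^5 16*x^2 dx = 2000/3;  ∫_0^5 24*x dx = 300;  ∫_0^5 9 dx = 45.
  Sum: 2000/3 + 300 + 45 = 3035/3.
Adding: ||u||_{H^1}^2 = 15760/3 + 3035/3 = 6265.


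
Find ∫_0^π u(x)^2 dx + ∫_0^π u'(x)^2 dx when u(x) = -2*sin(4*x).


||u||_{H^1(0,π)}^2 = 34*π

u'(x) = -8*cos(4*x).
Expand u² and (u')² and integrate term by term on (0, π), using: for integers n ≥ 1, ∫_0^π sin²(nx) dx = ∫_0^π cos²(nx) dx = π/2; for n ≠ n', ∫_0^π sin(nx)sin(n'x) dx = ∫_0^π cos(nx)cos(n'x) dx = 0; and by product-to-sum, ∫_0^π sin(nx)cos(n'x) dx = ½∫_0^π [sin((n+n')x) + sin((n−n')x)] dx, which is 0 when n+n' is even and 2n/(n²−n'²) when n+n' is odd (it need not vanish on (0, π)).
  u² squared terms: (-2)²·∫sin(4x)² dx = 4·π/2 = 2*π.
  So ∫_0^π u² dx = 2*π.
  (u')² squared terms: (-8)²·∫cos(4x)² dx = 64·π/2 = 32*π.
  So ∫_0^π (u')² dx = 32*π.
||u||_{H^1}^2 = (2*π) + (32*π) = 34*π.


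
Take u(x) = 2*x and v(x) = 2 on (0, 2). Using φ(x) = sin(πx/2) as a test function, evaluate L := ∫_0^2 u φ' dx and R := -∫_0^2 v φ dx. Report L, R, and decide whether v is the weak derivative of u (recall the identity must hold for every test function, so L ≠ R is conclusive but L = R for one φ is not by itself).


LHS = -8/π, RHS = -8/π. Yes, v = u' weakly.

u(x) = 2*x, classical derivative u'(x) = 2.
φ(x) = sin(πx/2), so φ'(x) = π*cos(π*x/2)/2.
Note φ(0) = φ(2) = 0, so the boundary term u·φ vanishes.
LHS = ∫_0^2 u(x) φ'(x) dx = ∫_0^2 (π*x*cos(π*x/2)) dx. Term by term:
  ∫_0^2 π*x*cos(π*x/2) dx = -8/π.
So LHS = -8/π.
∫_0^2 v(x) φ(x) dx = ∫_0^2 (2*sin(π*x/2)) dx. Term by term:
  ∫_0^2 2*sin(π*x/2) dx = 8/π.
So RHS = -∫_0^2 v(x) φ(x) dx = -8/π.
LHS = RHS, so the identity holds for this test φ.
Moreover u is smooth here and v(x) = u'(x) = 2 pointwise, so the identity holds for every test function. Hence v is the weak derivative of u.


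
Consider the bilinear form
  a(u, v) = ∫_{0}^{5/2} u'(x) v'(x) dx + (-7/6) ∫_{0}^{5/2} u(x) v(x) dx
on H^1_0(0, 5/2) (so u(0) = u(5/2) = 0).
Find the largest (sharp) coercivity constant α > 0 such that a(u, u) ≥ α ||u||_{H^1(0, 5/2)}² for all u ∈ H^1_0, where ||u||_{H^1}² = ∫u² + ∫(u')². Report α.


α = (-175 + 24*π^2)/(6*(25 + 4*π^2))

Coercivity of a(·,·) on H^1_0(0, 5/2) means a(u, u) ≥ α ||u||_{H^1}² for every u ∈ H^1_0.
The interval has length L = 5/2, and Poincaré/coercivity depend only on L. Here a(u, u) = ∫(u')² + (-7/6)·∫u².
Here c = -7/6 < 0 with |c| < (π/L)² = 4*π^2/25, so coercivity still holds. The condition a(u,u) ≥ α||u||_{H^1}² reads (1−α)∫(u')² ≥ (α−c)∫u². Any admissible α is ≤ 1 (rapidly oscillating u have ∫u²/∫(u')² → 0), and α = 1 would force 0 ≥ (1−c)∫u², impossible since c < 1; so 1−α > 0. By the sharp Poincaré inequality on H^1_0 of an interval of length L, ∫(u')² ≥ (π/L)²∫u² with equality for the first sine mode sin(π(x−x₀)/L) (x₀ the left endpoint), so the inequality holds for all u iff (1−α)(π/L)² ≥ α − c, i.e. α ≤ ((π/L)² + c)/((π/L)² + 1) = (1 + c(L/π)²)/(1 + (L/π)²). (Direct route, valid since c ≤ 0: Poincaré gives c∫u² ≥ c(L/π)²∫(u')², so a(u,u) ≥ (1 + c(L/π)²)∫(u')², while ||u||_{H^1}² ≤ (1 + (L/π)²)∫(u')²; dividing yields the same α.) With (π/L)² = 4*π^2/25 and c = -7/6, the largest admissible constant is α = ((π/L)² + c)/((π/L)² + 1).
Simplifying, α = (-175 + 24*π^2)/(6*(25 + 4*π^2)).


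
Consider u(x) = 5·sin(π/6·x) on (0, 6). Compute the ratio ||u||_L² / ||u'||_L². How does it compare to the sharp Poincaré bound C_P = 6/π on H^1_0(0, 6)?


||u||_L² / ||u'||_L² = 6/π = C_P.

u(x) = 5·sin(π/6·x), so u'(x) = 5*π*cos(π*x/6)/6.
Writing u(x) = A·sin(kπx/L) with A = 5 and k = 1, use ∫_0^L sin²(kπx/L) dx = L/2 and ∫_0^L cos²(kπx/L) dx = L/2.
u² = 25·sin²(π/6·x) and (u')² = 25*π^2/36·cos²(π/6·x), and each of sin², cos² integrates to L/2 = 3 over (0, 6).
∫_0^6 u² dx = 75, so ||u||_L² = 5*sqrt(3).
∫_0^6 (u')² dx = 25*π^2/12, so ||u'||_L² = 5*sqrt(3)*π/6.
Ratio ||u||_L² / ||u'||_L² = 6/π.
Sharp Poincaré constant on H^1_0(0, 6) is C_P = L/π = 6/π, achieved by sin(π/6·x).
This is the k = 1 eigenfunction (up to amplitude), so the ratio equals the sharp Poincaré constant exactly.


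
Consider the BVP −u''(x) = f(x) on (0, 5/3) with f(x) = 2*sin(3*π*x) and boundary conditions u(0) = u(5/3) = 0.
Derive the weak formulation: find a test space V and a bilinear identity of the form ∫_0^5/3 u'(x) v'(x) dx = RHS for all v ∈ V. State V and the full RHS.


V = H^1_0(0, 5/3) (so v(0) = v(5/3) = 0); weak form: ∫_0^5/3 u'v' dx = ∫_0^5/3 (2*sin(3*π*x)) v dx for all v ∈ V.

Multiply both sides by a test function v and integrate from 0 to 5/3:
  ∫_0^5/3 −u''(x) v(x) dx = ∫_0^5/3 f(x) v(x) dx.
Integrate the LHS by parts once:
  ∫_0^5/3 −u'' v dx = −[u'(x) v(x)]_0^5/3 + ∫_0^5/3 u'(x) v'(x) dx.
Thus ∫_0^5/3 u'(x) v'(x) dx = ∫_0^5/3 f(x) v(x) dx + [u'(x) v(x)]_0^5/3.
Choose V so that boundary terms are either known or forced to vanish.
u is Dirichlet: u(0) = u(5/3) = 0. Let V = H^1_0(0, 5/3); then v(0) = v(5/3) = 0, and [u' v]_0^5/3 = 0.
Weak formulation: find u (satisfying any essential BC) such that ∫_0^5/3 u'(x) v'(x) dx = ∫_0^5/3 f v dx for all v ∈ V.
Substituting f(x) = 2*sin(3*π*x), the right-hand side is ∫_0^5/3 (2*sin(3*π*x)) v dx.


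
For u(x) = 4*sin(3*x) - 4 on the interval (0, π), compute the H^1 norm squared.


||u||_{H^1(0,π)}^2 = -64/3 + 96*π

u'(x) = 12*cos(3*x).
Expand u² and (u')² and integrate term by term on (0, π), using: for integers n ≥ 1, ∫_0^π sin²(nx) dx = ∫_0^π cos²(nx) dx = π/2; for n ≠ n', ∫_0^π sin(nx)sin(n'x) dx = ∫_0^π cos(nx)cos(n'x) dx = 0; and by product-to-sum, ∫_0^π sin(nx)cos(n'x) dx = ½∫_0^π [sin((n+n')x) + sin((n−n')x)] dx, which is 0 when n+n' is even and 2n/(n²−n'²) when n+n' is odd (it need not vanish on (0, π)). For the constant mode: ∫_0^π 1 dx = π, ∫_0^π cos(nx) dx = 0, ∫_0^π sin(nx) dx = (1−(−1)^n)/n.
  u² squared terms: (-4)²·∫1 dx = 16·π = 16*π;  (4)²·∫sin(3x)² dx = 16·π/2 = 8*π.
  u² cross terms: 2·(-4)·(4)·∫1·sin(3x) dx = -32·(2/3) = -64/3.
  So ∫_0^π u² dx = 16*π + 8*π − 64/3 = -64/3 + 24*π.
  (u')² squared terms: (12)²·∫cos(3x)² dx = 144·π/2 = 72*π.
  So ∫_0^π (u')² dx = 72*π.
||u||_{H^1}^2 = (-64/3 + 24*π) + (72*π) = -64/3 + 96*π.


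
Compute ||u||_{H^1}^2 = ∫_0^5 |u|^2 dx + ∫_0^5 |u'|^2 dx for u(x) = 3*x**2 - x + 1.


||u||_{H^1}^2 = 37885/6

The H^1 norm (squared) on an interval (0, L) is
  ||u||_{H^1}^2 = ∫_0^L u(x)^2 dx + ∫_0^L u'(x)^2 dx.
Compute u'(x) = 6*x - 1.
Then u(x)^2 = 9*x**4 - 6*x**3 + 7*x**2 - 2*x + 1 and u'(x)^2 = 36*x**2 - 12*x + 1.
Integrate each monomial from 0 to 5 using ∫_0^5 c·x^n dx = c·5^(n+1)/(n+1):
  ∫_0^5 u(x)^2 dx = ∫_0^5 (9*x^4 - 6*x^3 + 7*x^2 - 2*x + 1) dx. Term by term:
    ∫_0^5 9*x^4 dx = 5625;  ∫_0^5 -6*x^3 dx = -1875/2;  ∫_0^5 7*x^2 dx = 875/3;
    ∫_0^5 -2*x dx = -25;  ∫_0^5 1 dx = 5.
  Sum: 5625 − 1875/2 + 875/3 − 25 + 5 = 29755/6.
  ∫_0^5 u'(x)^2 dx = ∫_0^5 (36*x^2 - 12*x + 1) dx. Term by term:
    ∫_0^5 36*x^2 dx = 1500;  ∫_0^5 -12*x dx = -150;  ∫_0^5 1 dx = 5.
  Sum: 1500 − 150 + 5 = 1355.
Adding: ||u||_{H^1}^2 = 29755/6 + 1355 = 37885/6.


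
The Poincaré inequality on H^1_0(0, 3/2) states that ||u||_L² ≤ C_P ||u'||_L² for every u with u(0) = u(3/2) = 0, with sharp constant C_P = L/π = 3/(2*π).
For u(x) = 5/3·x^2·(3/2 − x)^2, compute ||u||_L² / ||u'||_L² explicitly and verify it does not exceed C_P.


||u||_L² / ||u'||_L² = sqrt(3)/4 < C_P = 3/(2*π).

u(x) = 5/3·x^2·(3/2 − x)^2, so u'(x) = 5*x*(2*x - 3)*(4*x - 3)/6.
u(x) = 5/3·x^2·(3/2 − x)^2 vanishes at x = 0 and x = 3/2, so u ∈ H^1_0(0, 3/2). Differentiate via the product rule and integrate the resulting polynomials term by term.
  ∫_0^3/2 u² dx = ∫_0^3/2 (25*x^8/9 - 50*x^7/3 + 75*x^6/2 - 75*x^5/2 + 225*x^4/16) dx. Term by term:
    ∫_0^3/2 25*x^8/9 dx = 6075/512;  ∫_0^3/2 -50*x^7/3 dx = -54675/1024;  ∫_0^3/2 75*x^6/2 dx = 164025/1792;
    ∫_0^3/2 -75*x^5/2 dx = -18225/256;  ∫_0^3/2 225*x^4/16 dx = 10935/512.
  Sum: 6075/512 − 54675/1024 + 164025/1792 − 18225/256 + 10935/512 = 1215/7168.
  ∫_0^3/2 (u')² dx = ∫_0^3/2 (400*x^6/9 - 200*x^5 + 325*x^4 - 225*x^3 + 225*x^2/4) dx. Term by term:
    ∫_0^3/2 400*x^6/9 dx = 6075/56;  ∫_0^3/2 -200*x^5 dx = -6075/16;  ∫_0^3/2 325*x^4 dx = 15795/32;
    ∫_0^3/2 -225*x^3 dx = -18225/64;  ∫_0^3/2 225*x^2/4 dx = 2025/32.
  Sum: 6075/56 − 6075/16 + 15795/32 − 18225/64 + 2025/32 = 405/448.
∫_0^3/2 u² dx = 1215/7168, so ||u||_L² = 9*sqrt(105)/224.
∫_0^3/2 (u')² dx = 405/448, so ||u'||_L² = 9*sqrt(35)/56.
Ratio ||u||_L² / ||u'||_L² = sqrt(3)/4.
Sharp Poincaré constant on H^1_0(0, 3/2) is C_P = L/π = 3/(2*π), achieved by sin(2*π/3·x).
A polynomial bump cannot attain the sharp Poincaré constant (only the first sine eigenfunction does), so the ratio is strictly less than C_P, consistent with ||u||_L² ≤ C_P ||u'||_L².


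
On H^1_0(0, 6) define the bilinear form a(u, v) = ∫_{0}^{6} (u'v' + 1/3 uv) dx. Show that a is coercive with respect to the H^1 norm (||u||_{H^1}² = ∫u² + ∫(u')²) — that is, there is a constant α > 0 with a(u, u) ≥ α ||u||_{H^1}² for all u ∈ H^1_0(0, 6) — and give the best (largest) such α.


α = (π^2 + 12)/(π^2 + 36)

Coercivity of a(·,·) on H^1_0(0, 6) means a(u, u) ≥ α ||u||_{H^1}² for every u ∈ H^1_0.
The interval has length L = 6, and Poincaré/coercivity depend only on L. Here a(u, u) = ∫(u')² + (1/3)·∫u².
Here 0 < c = 1/3 < 1. The condition a(u,u) ≥ α||u||_{H^1}² reads (1−α)∫(u')² ≥ (α−c)∫u². Any admissible α is ≤ 1 (rapidly oscillating u have ∫u²/∫(u')² → 0), and α = 1 would force 0 ≥ (1−c)∫u², impossible since c < 1; so 1−α > 0. By the sharp Poincaré inequality on H^1_0 of an interval of length L, ∫(u')² ≥ (π/L)²∫u² with equality for the first sine mode sin(π(x−x₀)/L) (x₀ the left endpoint), so the inequality holds for all u iff (1−α)(π/L)² ≥ α − c, i.e. α ≤ ((π/L)² + c)/((π/L)² + 1) = (1 + c(L/π)²)/(1 + (L/π)²). With (π/L)² = π^2/36 and c = 1/3, the largest admissible constant is α = ((π/L)² + c)/((π/L)² + 1).
Simplifying, α = (π^2 + 12)/(π^2 + 36).


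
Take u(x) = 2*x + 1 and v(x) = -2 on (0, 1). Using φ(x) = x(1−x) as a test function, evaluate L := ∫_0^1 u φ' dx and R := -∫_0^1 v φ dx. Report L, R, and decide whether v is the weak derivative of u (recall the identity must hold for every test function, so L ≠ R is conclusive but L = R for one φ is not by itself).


LHS = -1/3, RHS = 1/3. No, v is not the weak derivative of u.

u(x) = 2*x + 1, classical derivative u'(x) = 2.
φ(x) = x(1−x), so φ'(x) = 1 - 2*x.
Note φ(0) = φ(1) = 0, so the boundary term u·φ vanishes.
LHS = ∫_0^1 u(x) φ'(x) dx = ∫_0^1 (1 - 4*x^2) dx. Term by term:
  ∫_0^1 -4*x^2 dx = -4/3;  ∫_0^1 1 dx = 1.
Sum: -4/3 + 1 = -1/3.
So LHS = -1/3.
∫_0^1 v(x) φ(x) dx = ∫_0^1 (2*x^2 - 2*x) dx. Term by term:
  ∫_0^1 2*x^2 dx = 2/3;  ∫_0^1 -2*x dx = -1.
Sum: 2/3 − 1 = -1/3.
So RHS = -∫_0^1 v(x) φ(x) dx = 1/3.
LHS − RHS = -2/3 ≠ 0, so the identity fails.
(For a valid weak derivative the identity must hold for EVERY test function, in particular this one. The failure shows v is NOT the weak derivative of u.)
Correct weak derivative would be u'(x) = 2.


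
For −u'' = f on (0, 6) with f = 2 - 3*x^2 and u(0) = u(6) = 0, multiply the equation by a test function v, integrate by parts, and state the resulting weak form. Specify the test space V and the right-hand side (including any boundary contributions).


V = H^1_0(0, 6) (so v(0) = v(6) = 0); weak form: ∫_0^6 u'v' dx = ∫_0^6 (2 - 3*x^2) v dx for all v ∈ V.

Multiply both sides by a test function v and integrate from 0 to 6:
  ∫_0^6 −u''(x) v(x) dx = ∫_0^6 f(x) v(x) dx.
Integrate the LHS by parts once:
  ∫_0^6 −u'' v dx = −[u'(x) v(x)]_0^6 + ∫_0^6 u'(x) v'(x) dx.
Thus ∫_0^6 u'(x) v'(x) dx = ∫_0^6 f(x) v(x) dx + [u'(x) v(x)]_0^6.
Choose V so that boundary terms are either known or forced to vanish.
u is Dirichlet: u(0) = u(6) = 0. Let V = H^1_0(0, 6); then v(0) = v(6) = 0, and [u' v]_0^6 = 0.
Weak formulation: find u (satisfying any essential BC) such that ∫_0^6 u'(x) v'(x) dx = ∫_0^6 f v dx for all v ∈ V.
Substituting f(x) = 2 - 3*x^2, the right-hand side is ∫_0^6 (2 - 3*x^2) v dx.


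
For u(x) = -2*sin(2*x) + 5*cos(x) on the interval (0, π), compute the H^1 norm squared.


||u||_{H^1(0,π)}^2 = -160/3 + 35*π

u'(x) = -5*sin(x) - 4*cos(2*x).
Expand u² and (u')² and integrate term by term on (0, π), using: for integers n ≥ 1, ∫_0^π sin²(nx) dx = ∫_0^π cos²(nx) dx = π/2; for n ≠ n', ∫_0^π sin(nx)sin(n'x) dx = ∫_0^π cos(nx)cos(n'x) dx = 0; and by product-to-sum, ∫_0^π sin(nx)cos(n'x) dx = ½∫_0^π [sin((n+n')x) + sin((n−n')x)] dx, which is 0 when n+n' is even and 2n/(n²−n'²) when n+n' is odd (it need not vanish on (0, π)).
  u² squared terms: (-2)²·∫sin(2x)² dx = 4·π/2 = 2*π;  (5)²·∫cos(x)² dx = 25·π/2 = 25*π/2.
  u² cross terms: 2·(-2)·(5)·∫sin(2x)·cos(x) dx = -20·(4/3) = -80/3.
  So ∫_0^π u² dx = 2*π + 25*π/2 − 80/3 = -80/3 + 29*π/2.
  (u')² squared terms: (-5)²·∫sin(x)² dx = 25·π/2 = 25*π/2;  (-4)²·∫cos(2x)² dx = 16·π/2 = 8*π.
  (u')² cross terms: 2·(-5)·(-4)·∫sin(x)·cos(2x) dx = 40·(-2/3) = -80/3.
  So ∫_0^π (u')² dx = 25*π/2 + 8*π − 80/3 = -80/3 + 41*π/2.
||u||_{H^1}^2 = (-80/3 + 29*π/2) + (-80/3 + 41*π/2) = -160/3 + 35*π.


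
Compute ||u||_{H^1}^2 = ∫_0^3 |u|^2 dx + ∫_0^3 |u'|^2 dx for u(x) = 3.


||u||_{H^1}^2 = 27

The H^1 norm (squared) on an interval (0, L) is
  ||u||_{H^1}^2 = ∫_0^L u(x)^2 dx + ∫_0^L u'(x)^2 dx.
Compute u'(x) = 0.
Then u(x)^2 = 9 and u'(x)^2 = 0.
Integrate each monomial from 0 to 3 using ∫_0^3 c·x^n dx = c·3^(n+1)/(n+1):
  ∫_0^3 u(x)^2 dx = ∫_0^3 (9) dx. Term by term:
    ∫_0^3 9 dx = 27.
  ∫_0^3 u'(x)^2 dx = ∫_0^3 (0) dx. Term by term:
    ∫_0^3 0 dx = 0.
Adding: ||u||_{H^1}^2 = 27 + 0 = 27.


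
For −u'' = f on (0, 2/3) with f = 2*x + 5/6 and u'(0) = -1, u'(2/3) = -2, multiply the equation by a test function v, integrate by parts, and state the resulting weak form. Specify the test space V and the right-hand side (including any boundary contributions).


V = H^1(0, 2/3) (v unrestricted at boundary; u is determined up to an additive constant); weak form: ∫_0^2/3 u'v' dx = ∫_0^2/3 (2*x + 5/6) v dx − 2·v(2/3) + v(0) for all v ∈ V.

Multiply both sides by a test function v and integrate from 0 to 2/3:
  ∫_0^2/3 −u''(x) v(x) dx = ∫_0^2/3 f(x) v(x) dx.
Integrate the LHS by parts once:
  ∫_0^2/3 −u'' v dx = −[u'(x) v(x)]_0^2/3 + ∫_0^2/3 u'(x) v'(x) dx.
Thus ∫_0^2/3 u'(x) v'(x) dx = ∫_0^2/3 f(x) v(x) dx + [u'(x) v(x)]_0^2/3.
Choose V so that boundary terms are either known or forced to vanish.
u has inhomogeneous Neumann u'(0) = -1, u'(2/3) = -2. [u' v]_0^2/3 = (-2)·v(2/3) − (-1)·v(0) = − 2·v(2/3) + v(0). Take V = H^1(0, 2/3); boundary term becomes part of RHS.
Weak formulation: find u (satisfying any essential BC) such that ∫_0^2/3 u'(x) v'(x) dx = ∫_0^2/3 f v dx − 2·v(2/3) + v(0) for all v ∈ V (Neumann data are natural BCs: they enter the RHS as boundary terms).
Substituting f(x) = 2*x + 5/6, the right-hand side is ∫_0^2/3 (2*x + 5/6) v dx − 2·v(2/3) + v(0).
Compatibility check (pure Neumann): taking v ≡ 1 ∈ V gives 0 = ∫_0^2/3 f dx + (-2) − (-1), i.e. ∫_0^2/3 f dx must equal u'(0) − u'(2/3) = 1. Indeed ∫_0^2/3 (2*x + 5/6) dx = 1, so the data are compatible. The solution is then unique only up to an additive constant (fix it e.g. by requiring ∫_0^2/3 u dx = 0).
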